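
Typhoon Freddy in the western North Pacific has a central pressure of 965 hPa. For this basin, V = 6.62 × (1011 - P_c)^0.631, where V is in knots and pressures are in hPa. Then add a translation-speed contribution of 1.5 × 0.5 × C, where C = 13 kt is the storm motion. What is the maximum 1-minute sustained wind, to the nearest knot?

84 kt

ΔP = 1011 − 965 = 46 hPa.
46^0.631 ≈ 11.200.
V ≈ 6.62 × 11.200 ≈ 74.1 kt.
Translation term: 1.5 × 0.5 × 13 = 9.75 kt.
Corrected V ≈ 83.85 kt → 84 kt.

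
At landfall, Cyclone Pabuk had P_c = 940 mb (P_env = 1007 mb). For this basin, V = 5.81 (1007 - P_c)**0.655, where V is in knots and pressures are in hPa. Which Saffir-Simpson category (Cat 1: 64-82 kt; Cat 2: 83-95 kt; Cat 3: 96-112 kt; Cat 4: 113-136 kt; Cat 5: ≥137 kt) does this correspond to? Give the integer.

2

ΔP = 1007 − 940 = 67 mb.
V ≈ 5.81 × 67^0.655 = 5.81 × 15.71 ≈ 91 kt.
91 kt falls in the Category 2 band.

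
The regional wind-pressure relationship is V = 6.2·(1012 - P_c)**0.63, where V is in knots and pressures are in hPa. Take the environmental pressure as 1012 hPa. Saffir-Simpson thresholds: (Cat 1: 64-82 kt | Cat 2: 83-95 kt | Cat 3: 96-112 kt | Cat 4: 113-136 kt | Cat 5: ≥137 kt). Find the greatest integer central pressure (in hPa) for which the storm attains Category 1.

Category 1 begins at V = 64 kt.
Required ΔP = (64/6.2)^(1/0.63) = 10.323^1.587 ≈ 40.66 hPa.
P_c ≤ 1012 − 40.66 = 971.34, so the highest integer P_c is 971 hPa.

971 hPa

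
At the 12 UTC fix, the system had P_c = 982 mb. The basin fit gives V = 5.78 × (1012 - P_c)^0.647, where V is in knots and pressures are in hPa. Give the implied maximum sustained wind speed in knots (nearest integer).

52 kt

ΔP = 1012 − 982 = 30 mb.
30^0.647 ≈ 9.030.
V ≈ 5.78 × 9.030 ≈ 52.2 kt.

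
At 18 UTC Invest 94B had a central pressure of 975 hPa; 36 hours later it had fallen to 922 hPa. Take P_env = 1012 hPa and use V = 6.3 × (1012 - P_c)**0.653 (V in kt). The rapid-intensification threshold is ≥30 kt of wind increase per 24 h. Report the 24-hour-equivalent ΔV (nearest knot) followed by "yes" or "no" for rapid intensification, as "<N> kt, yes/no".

35 kt, yes

V₁: ΔP = 37, V ≈ 6.3 × 37^0.653 ≈ 66.58 kt.
V₂: ΔP = 90, V ≈ 6.3 × 90^0.653 ≈ 118.98 kt.
ΔV over 36 h = 52.40 kt → 24 h equivalent = 52.40 × 24/36 ≈ 34.93 kt.
35 kt ≥ 30 kt ⇒ rapid intensification.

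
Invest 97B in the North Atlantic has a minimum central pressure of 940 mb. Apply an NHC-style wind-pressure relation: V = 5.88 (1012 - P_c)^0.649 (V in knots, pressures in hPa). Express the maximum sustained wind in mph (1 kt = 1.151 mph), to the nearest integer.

109 mph

ΔP = 1012 − 940 = 72 mb.
V ≈ 5.88 × 72^0.649 = 5.88 × 16.048 ≈ 94.360 kt.
94.360 × 1.151 ≈ 108.61 mph → 109 mph.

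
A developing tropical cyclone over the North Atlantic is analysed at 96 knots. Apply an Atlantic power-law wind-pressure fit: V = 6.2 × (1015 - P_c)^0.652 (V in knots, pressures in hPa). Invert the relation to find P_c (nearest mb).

ΔP = (V / 6.2)^(1/0.652) = (96/6.2)^1.534.
96/6.2 = 15.484; 15.484^1.534 ≈ 66.83 mb.
P_c = 1015 − 66.83 = 948.17 ≈ 948 mb.

948 mb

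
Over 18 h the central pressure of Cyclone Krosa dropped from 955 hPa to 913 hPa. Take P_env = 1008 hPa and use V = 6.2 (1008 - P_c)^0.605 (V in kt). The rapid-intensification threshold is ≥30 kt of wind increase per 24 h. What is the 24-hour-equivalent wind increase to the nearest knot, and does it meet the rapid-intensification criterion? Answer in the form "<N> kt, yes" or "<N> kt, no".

39 kt, yes

V₁: ΔP = 53, V ≈ 6.2 × 53^0.605 ≈ 68.48 kt.
V₂: ΔP = 95, V ≈ 6.2 × 95^0.605 ≈ 97.48 kt.
ΔV over 18 h = 29.00 kt → 24 h equivalent = 29.00 × 24/18 ≈ 38.67 kt.
39 kt ≥ 30 kt ⇒ rapid intensification.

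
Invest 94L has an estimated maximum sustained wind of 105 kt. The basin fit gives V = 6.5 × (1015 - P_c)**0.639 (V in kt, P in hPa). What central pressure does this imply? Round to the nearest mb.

937 mb

ΔP = (V / 6.5)^(1/0.639) = (105/6.5)^1.565.
105/6.5 = 16.154; 16.154^1.565 ≈ 77.78 mb.
P_c = 1015 − 77.78 = 937.22 ≈ 937 mb.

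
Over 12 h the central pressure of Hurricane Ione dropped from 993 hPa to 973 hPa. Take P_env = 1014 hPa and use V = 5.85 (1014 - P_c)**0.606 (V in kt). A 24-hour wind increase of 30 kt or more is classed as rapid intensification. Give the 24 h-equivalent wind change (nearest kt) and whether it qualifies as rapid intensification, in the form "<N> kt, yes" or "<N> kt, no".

V₁: ΔP = 21, V ≈ 5.85 × 21^0.606 ≈ 37.02 kt.
V₂: ΔP = 41, V ≈ 5.85 × 41^0.606 ≈ 55.53 kt.
ΔV over 12 h = 18.51 kt → 24 h equivalent = 18.51 × 24/12 ≈ 37.02 kt.
37 kt ≥ 30 kt ⇒ rapid intensification.

37 kt, yes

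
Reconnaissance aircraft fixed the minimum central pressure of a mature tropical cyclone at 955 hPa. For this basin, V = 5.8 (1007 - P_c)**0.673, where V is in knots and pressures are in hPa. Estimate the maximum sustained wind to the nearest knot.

83 kt

ΔP = 1007 − 955 = 52 hPa.
52^0.673 ≈ 14.285.
V ≈ 5.8 × 14.285 ≈ 82.9 kt.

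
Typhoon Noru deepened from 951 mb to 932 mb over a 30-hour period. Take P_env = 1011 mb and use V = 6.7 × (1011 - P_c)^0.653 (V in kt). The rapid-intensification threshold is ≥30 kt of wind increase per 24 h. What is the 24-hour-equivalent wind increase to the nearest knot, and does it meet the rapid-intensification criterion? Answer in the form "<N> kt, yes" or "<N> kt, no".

15 kt, no

V₁: ΔP = 60, V ≈ 6.7 × 60^0.653 ≈ 97.10 kt.
V₂: ΔP = 79, V ≈ 6.7 × 79^0.653 ≈ 116.21 kt.
ΔV over 30 h = 19.11 kt → 24 h equivalent = 19.11 × 24/30 ≈ 15.29 kt.
15 kt < 30 kt ⇒ not rapid intensification.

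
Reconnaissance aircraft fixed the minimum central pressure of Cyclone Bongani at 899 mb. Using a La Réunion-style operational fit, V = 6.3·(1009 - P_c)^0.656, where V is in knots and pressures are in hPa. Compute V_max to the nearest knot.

ΔP = 1009 − 899 = 110 mb.
110^0.656 ≈ 21.835.
V ≈ 6.3 × 21.835 ≈ 137.6 kt.

138 kt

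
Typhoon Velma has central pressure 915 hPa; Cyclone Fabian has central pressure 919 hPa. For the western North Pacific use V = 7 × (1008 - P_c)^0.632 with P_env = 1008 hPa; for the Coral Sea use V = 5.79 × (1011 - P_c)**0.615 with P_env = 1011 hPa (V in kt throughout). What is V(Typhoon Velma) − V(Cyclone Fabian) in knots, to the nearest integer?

Typhoon Velma: ΔP = 93; V ≈ 7 × 93^0.632 ≈ 122.79 kt.
Cyclone Fabian: ΔP = 92; V ≈ 5.79 × 92^0.615 ≈ 93.41 kt.
Difference ≈ 122.79 − 93.41 = 29.38 → 29 kt.

29 kt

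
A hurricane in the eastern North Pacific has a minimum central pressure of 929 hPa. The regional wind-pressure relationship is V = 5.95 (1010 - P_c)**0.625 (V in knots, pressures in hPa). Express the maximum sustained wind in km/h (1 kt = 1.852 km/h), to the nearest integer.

ΔP = 1010 − 929 = 81 hPa.
V ≈ 5.95 × 81^0.625 = 5.95 × 15.588 ≈ 92.751 kt.
92.751 × 1.852 ≈ 171.78 km/h → 172 km/h.

172 km/h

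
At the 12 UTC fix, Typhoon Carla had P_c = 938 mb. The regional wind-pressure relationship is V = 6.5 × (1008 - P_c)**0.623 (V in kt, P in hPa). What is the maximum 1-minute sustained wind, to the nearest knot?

92 kt

ΔP = 1008 − 938 = 70 mb.
70^0.623 ≈ 14.109.
V ≈ 6.5 × 14.109 ≈ 91.7 kt.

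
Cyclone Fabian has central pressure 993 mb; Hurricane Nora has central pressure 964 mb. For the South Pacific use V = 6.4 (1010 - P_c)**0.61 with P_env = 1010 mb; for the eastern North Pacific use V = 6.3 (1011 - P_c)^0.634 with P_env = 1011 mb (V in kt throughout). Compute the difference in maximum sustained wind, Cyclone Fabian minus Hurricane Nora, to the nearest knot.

-36 kt

Cyclone Fabian: ΔP = 17; V ≈ 6.4 × 17^0.61 ≈ 36.04 kt.
Hurricane Nora: ΔP = 47; V ≈ 6.3 × 47^0.634 ≈ 72.35 kt.
Difference ≈ 36.04 − 72.35 = -36.31 → -36 kt.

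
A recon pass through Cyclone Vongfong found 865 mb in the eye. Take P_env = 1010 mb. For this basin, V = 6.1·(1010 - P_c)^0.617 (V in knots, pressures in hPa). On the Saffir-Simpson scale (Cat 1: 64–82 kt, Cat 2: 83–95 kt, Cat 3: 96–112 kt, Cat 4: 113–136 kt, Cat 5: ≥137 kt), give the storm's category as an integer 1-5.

4

ΔP = 1010 − 865 = 145 mb.
V ≈ 6.1 × 145^0.617 = 6.1 × 21.56 ≈ 131 kt.
131 kt falls in the Category 4 band.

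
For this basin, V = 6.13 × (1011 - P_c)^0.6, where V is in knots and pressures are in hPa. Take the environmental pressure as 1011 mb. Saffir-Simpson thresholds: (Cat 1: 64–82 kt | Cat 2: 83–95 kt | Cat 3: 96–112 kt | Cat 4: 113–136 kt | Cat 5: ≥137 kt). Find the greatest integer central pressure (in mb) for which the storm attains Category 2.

Category 2 begins at V = 83 kt.
Required ΔP = (83/6.13)^(1/0.6) = 13.540^1.667 ≈ 76.92 mb.
P_c ≤ 1011 − 76.92 = 934.08, so the highest integer P_c is 934 mb.

934 mb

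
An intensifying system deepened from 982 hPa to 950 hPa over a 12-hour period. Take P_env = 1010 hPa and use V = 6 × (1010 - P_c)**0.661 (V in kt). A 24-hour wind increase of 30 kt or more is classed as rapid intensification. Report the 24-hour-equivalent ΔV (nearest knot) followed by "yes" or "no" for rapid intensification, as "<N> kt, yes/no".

71 kt, yes

V₁: ΔP = 28, V ≈ 6 × 28^0.661 ≈ 54.29 kt.
V₂: ΔP = 60, V ≈ 6 × 60^0.661 ≈ 89.85 kt.
ΔV over 12 h = 35.56 kt → 24 h equivalent = 35.56 × 24/12 ≈ 71.12 kt.
71 kt ≥ 30 kt ⇒ rapid intensification.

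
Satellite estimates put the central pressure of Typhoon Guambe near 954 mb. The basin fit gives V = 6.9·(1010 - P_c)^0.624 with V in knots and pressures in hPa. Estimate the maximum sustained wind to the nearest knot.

85 kt

ΔP = 1010 − 954 = 56 mb.
56^0.624 ≈ 12.327.
V ≈ 6.9 × 12.327 ≈ 85.1 kt.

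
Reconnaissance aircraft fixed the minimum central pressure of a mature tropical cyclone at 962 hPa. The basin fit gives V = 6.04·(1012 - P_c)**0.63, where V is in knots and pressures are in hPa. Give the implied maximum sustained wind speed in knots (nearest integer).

ΔP = 1012 − 962 = 50 hPa.
50^0.63 ≈ 11.758.
V ≈ 6.04 × 11.758 ≈ 71.0 kt.

71 kt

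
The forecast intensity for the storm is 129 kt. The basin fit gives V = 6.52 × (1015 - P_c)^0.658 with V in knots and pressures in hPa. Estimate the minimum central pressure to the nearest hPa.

922 hPa

ΔP = (V / 6.52)^(1/0.658) = (129/6.52)^1.520.
129/6.52 = 19.785; 19.785^1.520 ≈ 93.35 hPa.
P_c = 1015 − 93.35 = 921.65 ≈ 922 hPa.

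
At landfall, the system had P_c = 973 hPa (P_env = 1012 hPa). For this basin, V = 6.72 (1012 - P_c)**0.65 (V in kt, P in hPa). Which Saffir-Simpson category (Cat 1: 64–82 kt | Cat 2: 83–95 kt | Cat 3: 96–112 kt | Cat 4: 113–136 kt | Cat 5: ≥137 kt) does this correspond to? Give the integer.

1

ΔP = 1012 − 973 = 39 hPa.
V ≈ 6.72 × 39^0.65 = 6.72 × 10.82 ≈ 73 kt.
73 kt falls in the Category 1 band.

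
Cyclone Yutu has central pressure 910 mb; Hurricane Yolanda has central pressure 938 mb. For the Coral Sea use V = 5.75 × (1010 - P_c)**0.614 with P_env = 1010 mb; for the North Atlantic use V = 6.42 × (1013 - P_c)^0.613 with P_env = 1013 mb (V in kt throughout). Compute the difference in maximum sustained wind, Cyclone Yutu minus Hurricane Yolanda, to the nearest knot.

Cyclone Yutu: ΔP = 100; V ≈ 5.75 × 100^0.614 ≈ 97.20 kt.
Hurricane Yolanda: ΔP = 75; V ≈ 6.42 × 75^0.613 ≈ 90.56 kt.
Difference ≈ 97.20 − 90.56 = 6.64 → 7 kt.

7 kt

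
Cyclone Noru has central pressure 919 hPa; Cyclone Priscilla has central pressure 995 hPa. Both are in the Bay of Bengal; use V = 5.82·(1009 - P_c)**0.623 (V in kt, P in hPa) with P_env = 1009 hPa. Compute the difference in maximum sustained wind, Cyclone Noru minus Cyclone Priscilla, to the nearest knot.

66 kt

Cyclone Noru: ΔP = 90; V ≈ 5.82 × 90^0.623 ≈ 96.03 kt.
Cyclone Priscilla: ΔP = 14; V ≈ 5.82 × 14^0.623 ≈ 30.13 kt.
Difference ≈ 96.03 − 30.13 = 65.90 → 66 kt.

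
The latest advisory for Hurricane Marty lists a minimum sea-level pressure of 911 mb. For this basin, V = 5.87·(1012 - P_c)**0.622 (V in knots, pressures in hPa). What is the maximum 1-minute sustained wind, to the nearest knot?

104 kt

ΔP = 1012 − 911 = 101 mb.
101^0.622 ≈ 17.648.
V ≈ 5.87 × 17.648 ≈ 103.6 kt.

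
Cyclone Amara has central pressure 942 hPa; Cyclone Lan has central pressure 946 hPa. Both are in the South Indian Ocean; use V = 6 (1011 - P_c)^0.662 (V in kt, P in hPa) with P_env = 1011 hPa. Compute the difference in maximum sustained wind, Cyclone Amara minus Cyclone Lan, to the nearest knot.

Cyclone Amara: ΔP = 69; V ≈ 6 × 69^0.662 ≈ 98.96 kt.
Cyclone Lan: ΔP = 65; V ≈ 6 × 65^0.662 ≈ 95.13 kt.
Difference ≈ 98.96 − 95.13 = 3.83 → 4 kt.

4 kt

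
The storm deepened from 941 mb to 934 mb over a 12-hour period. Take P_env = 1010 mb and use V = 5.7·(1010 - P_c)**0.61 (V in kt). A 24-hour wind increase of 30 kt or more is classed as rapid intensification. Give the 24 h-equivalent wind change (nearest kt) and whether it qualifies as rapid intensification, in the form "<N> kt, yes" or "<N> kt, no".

9 kt, no

V₁: ΔP = 69, V ≈ 5.7 × 69^0.61 ≈ 75.43 kt.
V₂: ΔP = 76, V ≈ 5.7 × 76^0.61 ≈ 80.01 kt.
ΔV over 12 h = 4.58 kt → 24 h equivalent = 4.58 × 24/12 ≈ 9.16 kt.
9 kt < 30 kt ⇒ not rapid intensification.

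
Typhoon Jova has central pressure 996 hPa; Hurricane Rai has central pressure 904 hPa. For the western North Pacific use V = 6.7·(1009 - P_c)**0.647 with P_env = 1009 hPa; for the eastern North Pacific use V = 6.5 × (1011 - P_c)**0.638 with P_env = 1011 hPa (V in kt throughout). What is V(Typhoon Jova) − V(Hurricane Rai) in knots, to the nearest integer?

Typhoon Jova: ΔP = 13; V ≈ 6.7 × 13^0.647 ≈ 35.22 kt.
Hurricane Rai: ΔP = 107; V ≈ 6.5 × 107^0.638 ≈ 128.13 kt.
Difference ≈ 35.22 − 128.13 = -92.91 → -93 kt.

-93 kt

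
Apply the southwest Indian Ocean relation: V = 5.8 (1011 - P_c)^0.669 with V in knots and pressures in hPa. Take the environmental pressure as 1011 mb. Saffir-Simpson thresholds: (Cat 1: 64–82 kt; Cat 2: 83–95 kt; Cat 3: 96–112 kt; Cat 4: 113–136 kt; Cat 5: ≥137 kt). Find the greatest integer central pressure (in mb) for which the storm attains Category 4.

Category 4 begins at V = 113 kt.
Required ΔP = (113/5.8)^(1/0.669) = 19.483^1.495 ≈ 84.67 mb.
P_c ≤ 1011 − 84.67 = 926.33, so the highest integer P_c is 926 mb.

926 mb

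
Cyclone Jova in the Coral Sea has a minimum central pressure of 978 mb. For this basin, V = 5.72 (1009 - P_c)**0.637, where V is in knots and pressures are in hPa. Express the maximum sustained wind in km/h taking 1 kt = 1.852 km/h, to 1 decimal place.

94.4 km/h

ΔP = 1009 − 978 = 31 mb.
V ≈ 5.72 × 31^0.637 = 5.72 × 8.912 ≈ 50.979 kt.
50.979 × 1.852 ≈ 94.41 km/h → 94.4 km/h.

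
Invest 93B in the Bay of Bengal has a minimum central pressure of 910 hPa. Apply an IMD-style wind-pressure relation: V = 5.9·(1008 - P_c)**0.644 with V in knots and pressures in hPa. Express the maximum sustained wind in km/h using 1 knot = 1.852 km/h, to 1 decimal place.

209.3 km/h

ΔP = 1008 − 910 = 98 hPa.
V ≈ 5.9 × 98^0.644 = 5.9 × 19.158 ≈ 113.032 kt.
113.032 × 1.852 ≈ 209.34 km/h → 209.3 km/h.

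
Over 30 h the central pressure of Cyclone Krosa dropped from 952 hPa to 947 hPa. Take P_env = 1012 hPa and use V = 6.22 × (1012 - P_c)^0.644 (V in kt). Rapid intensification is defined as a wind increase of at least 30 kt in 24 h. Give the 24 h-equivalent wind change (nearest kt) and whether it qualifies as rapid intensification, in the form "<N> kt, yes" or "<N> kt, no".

4 kt, no

V₁: ΔP = 60, V ≈ 6.22 × 60^0.644 ≈ 86.88 kt.
V₂: ΔP = 65, V ≈ 6.22 × 65^0.644 ≈ 91.48 kt.
ΔV over 30 h = 4.60 kt → 24 h equivalent = 4.60 × 24/30 ≈ 3.68 kt.
4 kt < 30 kt ⇒ not rapid intensification.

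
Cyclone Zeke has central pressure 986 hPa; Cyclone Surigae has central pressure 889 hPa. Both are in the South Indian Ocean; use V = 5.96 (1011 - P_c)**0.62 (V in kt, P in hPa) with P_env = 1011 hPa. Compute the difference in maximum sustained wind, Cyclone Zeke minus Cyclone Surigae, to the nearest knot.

-73 kt

Cyclone Zeke: ΔP = 25; V ≈ 5.96 × 25^0.62 ≈ 43.85 kt.
Cyclone Surigae: ΔP = 122; V ≈ 5.96 × 122^0.62 ≈ 117.16 kt.
Difference ≈ 43.85 − 117.16 = -73.31 → -73 kt.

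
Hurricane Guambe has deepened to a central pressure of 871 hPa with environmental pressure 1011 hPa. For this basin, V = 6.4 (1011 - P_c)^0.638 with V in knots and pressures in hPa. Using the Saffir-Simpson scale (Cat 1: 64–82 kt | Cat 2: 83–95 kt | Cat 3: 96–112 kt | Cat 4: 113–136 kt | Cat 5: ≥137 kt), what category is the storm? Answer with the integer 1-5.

ΔP = 1011 − 871 = 140 hPa.
V ≈ 6.4 × 140^0.638 = 6.4 × 23.40 ≈ 150 kt.
150 kt falls in the Category 5 band.

5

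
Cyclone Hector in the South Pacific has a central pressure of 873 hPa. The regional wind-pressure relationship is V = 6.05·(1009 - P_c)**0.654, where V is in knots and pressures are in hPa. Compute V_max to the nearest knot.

150 kt

ΔP = 1009 − 873 = 136 hPa.
136^0.654 ≈ 24.850.
V ≈ 6.05 × 24.850 ≈ 150.3 kt.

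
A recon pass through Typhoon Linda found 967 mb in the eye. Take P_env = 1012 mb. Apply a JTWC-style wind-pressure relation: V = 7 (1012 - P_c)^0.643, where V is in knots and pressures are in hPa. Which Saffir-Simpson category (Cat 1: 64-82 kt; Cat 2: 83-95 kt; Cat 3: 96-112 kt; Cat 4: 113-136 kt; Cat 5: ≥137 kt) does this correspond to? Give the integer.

ΔP = 1012 − 967 = 45 mb.
V ≈ 7 × 45^0.643 = 7 × 11.56 ≈ 81 kt.
81 kt falls in the Category 1 band.

1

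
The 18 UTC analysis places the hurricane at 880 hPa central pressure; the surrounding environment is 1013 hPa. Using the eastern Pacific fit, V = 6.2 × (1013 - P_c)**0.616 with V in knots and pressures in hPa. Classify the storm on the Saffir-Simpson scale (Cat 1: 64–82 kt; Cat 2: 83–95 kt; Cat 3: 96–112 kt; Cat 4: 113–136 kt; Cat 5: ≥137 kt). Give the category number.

4

ΔP = 1013 − 880 = 133 hPa.
V ≈ 6.2 × 133^0.616 = 6.2 × 20.34 ≈ 126 kt.
126 kt falls in the Category 4 band.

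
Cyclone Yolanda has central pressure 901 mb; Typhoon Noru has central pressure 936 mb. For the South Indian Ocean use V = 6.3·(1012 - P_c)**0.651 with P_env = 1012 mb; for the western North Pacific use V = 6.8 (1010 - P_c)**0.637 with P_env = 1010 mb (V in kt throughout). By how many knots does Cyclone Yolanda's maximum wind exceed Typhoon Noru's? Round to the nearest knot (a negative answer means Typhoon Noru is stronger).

30 kt

Cyclone Yolanda: ΔP = 111; V ≈ 6.3 × 111^0.651 ≈ 135.16 kt.
Typhoon Noru: ΔP = 74; V ≈ 6.8 × 74^0.637 ≈ 105.49 kt.
Difference ≈ 135.16 − 105.49 = 29.67 → 30 kt.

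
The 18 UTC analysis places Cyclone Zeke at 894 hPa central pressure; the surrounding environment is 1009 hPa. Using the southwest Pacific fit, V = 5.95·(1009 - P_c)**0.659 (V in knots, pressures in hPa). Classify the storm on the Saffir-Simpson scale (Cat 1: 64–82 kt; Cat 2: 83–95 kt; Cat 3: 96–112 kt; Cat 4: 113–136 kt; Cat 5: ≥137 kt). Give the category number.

ΔP = 1009 − 894 = 115 hPa.
V ≈ 5.95 × 115^0.659 = 5.95 × 22.80 ≈ 136 kt.
136 kt falls in the Category 4 band.

4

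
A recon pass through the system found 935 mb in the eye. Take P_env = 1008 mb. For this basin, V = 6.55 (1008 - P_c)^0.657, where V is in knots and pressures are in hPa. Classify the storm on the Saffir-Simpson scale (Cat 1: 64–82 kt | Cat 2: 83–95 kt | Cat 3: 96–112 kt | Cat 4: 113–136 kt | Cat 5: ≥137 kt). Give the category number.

ΔP = 1008 − 935 = 73 mb.
V ≈ 6.55 × 73^0.657 = 6.55 × 16.76 ≈ 110 kt.
110 kt falls in the Category 3 band.

3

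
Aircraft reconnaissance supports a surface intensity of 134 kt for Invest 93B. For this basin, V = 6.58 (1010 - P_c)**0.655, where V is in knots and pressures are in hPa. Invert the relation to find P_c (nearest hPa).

ΔP = (V / 6.58)^(1/0.655) = (134/6.58)^1.527.
134/6.58 = 20.365; 20.365^1.527 ≈ 99.61 hPa.
P_c = 1010 − 99.61 = 910.39 ≈ 910 hPa.

910 hPa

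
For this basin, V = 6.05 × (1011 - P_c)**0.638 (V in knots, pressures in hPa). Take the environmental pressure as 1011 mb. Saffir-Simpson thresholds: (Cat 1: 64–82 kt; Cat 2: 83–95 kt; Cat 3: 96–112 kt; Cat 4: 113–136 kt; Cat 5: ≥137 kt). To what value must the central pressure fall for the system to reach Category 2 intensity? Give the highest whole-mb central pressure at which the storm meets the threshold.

Category 2 begins at V = 83 kt.
Required ΔP = (83/6.05)^(1/0.638) = 13.719^1.567 ≈ 60.62 mb.
P_c ≤ 1011 − 60.62 = 950.38, so the highest integer P_c is 950 mb.

950 mb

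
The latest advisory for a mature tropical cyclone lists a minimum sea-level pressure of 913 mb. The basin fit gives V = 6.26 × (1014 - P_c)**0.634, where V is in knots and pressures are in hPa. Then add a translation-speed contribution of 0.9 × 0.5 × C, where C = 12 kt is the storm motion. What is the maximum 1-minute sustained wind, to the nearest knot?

ΔP = 1014 − 913 = 101 mb.
101^0.634 ≈ 18.653.
V ≈ 6.26 × 18.653 ≈ 116.8 kt.
Translation term: 0.9 × 0.5 × 12 = 5.4 kt.
Corrected V ≈ 122.2 kt → 122 kt.

122 kt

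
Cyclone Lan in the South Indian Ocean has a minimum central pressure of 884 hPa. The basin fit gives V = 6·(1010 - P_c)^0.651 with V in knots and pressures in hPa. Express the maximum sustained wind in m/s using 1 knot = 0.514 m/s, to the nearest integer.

ΔP = 1010 − 884 = 126 hPa.
V ≈ 6 × 126^0.651 = 6 × 23.299 ≈ 139.795 kt.
139.795 × 0.514 ≈ 71.85 m/s → 72 m/s.

72 m/s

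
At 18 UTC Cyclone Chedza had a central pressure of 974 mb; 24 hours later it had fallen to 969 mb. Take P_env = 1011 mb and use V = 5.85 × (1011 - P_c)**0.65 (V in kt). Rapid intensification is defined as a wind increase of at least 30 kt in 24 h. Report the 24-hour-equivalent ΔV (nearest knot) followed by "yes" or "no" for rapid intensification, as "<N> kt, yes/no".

V₁: ΔP = 37, V ≈ 5.85 × 37^0.65 ≈ 61.16 kt.
V₂: ΔP = 42, V ≈ 5.85 × 42^0.65 ≈ 66.42 kt.
ΔV over 24 h = 5.26 kt → 24 h equivalent = 5.26 × 24/24 ≈ 5.26 kt.
5 kt < 30 kt ⇒ not rapid intensification.

5 kt, no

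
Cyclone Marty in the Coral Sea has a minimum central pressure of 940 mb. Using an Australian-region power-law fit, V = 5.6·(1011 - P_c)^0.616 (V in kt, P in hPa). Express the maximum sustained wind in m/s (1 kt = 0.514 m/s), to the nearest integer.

40 m/s

ΔP = 1011 − 940 = 71 mb.
V ≈ 5.6 × 71^0.616 = 5.6 × 13.816 ≈ 77.368 kt.
77.368 × 0.514 ≈ 39.77 m/s → 40 m/s.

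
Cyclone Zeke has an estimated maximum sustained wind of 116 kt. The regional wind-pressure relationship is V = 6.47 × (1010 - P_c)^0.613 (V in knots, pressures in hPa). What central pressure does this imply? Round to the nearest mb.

ΔP = (V / 6.47)^(1/0.613) = (116/6.47)^1.631.
116/6.47 = 17.929; 17.929^1.631 ≈ 110.90 mb.
P_c = 1010 − 110.90 = 899.10 ≈ 899 mb.

899 mb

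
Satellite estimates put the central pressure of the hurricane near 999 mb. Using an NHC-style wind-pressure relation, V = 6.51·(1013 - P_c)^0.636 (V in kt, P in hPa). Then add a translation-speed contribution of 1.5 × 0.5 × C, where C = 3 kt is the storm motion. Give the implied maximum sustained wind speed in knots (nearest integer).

37 kt

ΔP = 1013 − 999 = 14 mb.
14^0.636 ≈ 5.357.
V ≈ 6.51 × 5.357 ≈ 34.9 kt.
Translation term: 1.5 × 0.5 × 3 = 2.25 kt.
Corrected V ≈ 37.15 kt → 37 kt.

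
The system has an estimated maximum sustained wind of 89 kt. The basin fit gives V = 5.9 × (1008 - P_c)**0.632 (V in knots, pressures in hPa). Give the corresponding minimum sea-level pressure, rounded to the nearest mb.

ΔP = (V / 5.9)^(1/0.632) = (89/5.9)^1.582.
89/5.9 = 15.085; 15.085^1.582 ≈ 73.24 mb.
P_c = 1008 − 73.24 = 934.76 ≈ 935 mb.

935 mb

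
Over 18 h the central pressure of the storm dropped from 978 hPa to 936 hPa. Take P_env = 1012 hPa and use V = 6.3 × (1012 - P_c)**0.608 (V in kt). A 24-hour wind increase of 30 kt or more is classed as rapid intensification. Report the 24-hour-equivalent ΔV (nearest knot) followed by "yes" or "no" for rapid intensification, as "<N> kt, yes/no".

V₁: ΔP = 34, V ≈ 6.3 × 34^0.608 ≈ 53.76 kt.
V₂: ΔP = 76, V ≈ 6.3 × 76^0.608 ≈ 87.67 kt.
ΔV over 18 h = 33.91 kt → 24 h equivalent = 33.91 × 24/18 ≈ 45.21 kt.
45 kt ≥ 30 kt ⇒ rapid intensification.

45 kt, yes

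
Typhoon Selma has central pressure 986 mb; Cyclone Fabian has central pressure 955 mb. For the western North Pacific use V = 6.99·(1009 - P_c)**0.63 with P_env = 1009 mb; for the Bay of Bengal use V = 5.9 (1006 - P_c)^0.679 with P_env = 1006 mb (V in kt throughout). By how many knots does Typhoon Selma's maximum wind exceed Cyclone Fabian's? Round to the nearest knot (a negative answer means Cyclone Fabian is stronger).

-35 kt

Typhoon Selma: ΔP = 23; V ≈ 6.99 × 23^0.63 ≈ 50.39 kt.
Cyclone Fabian: ΔP = 51; V ≈ 5.9 × 51^0.679 ≈ 85.17 kt.
Difference ≈ 50.39 − 85.17 = -34.78 → -35 kt.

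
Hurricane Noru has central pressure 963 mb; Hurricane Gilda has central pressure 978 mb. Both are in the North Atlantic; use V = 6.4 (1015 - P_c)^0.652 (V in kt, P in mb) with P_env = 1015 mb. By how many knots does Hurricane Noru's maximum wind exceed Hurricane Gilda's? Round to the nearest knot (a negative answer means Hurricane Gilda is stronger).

17 kt

Hurricane Noru: ΔP = 52; V ≈ 6.4 × 52^0.652 ≈ 84.14 kt.
Hurricane Gilda: ΔP = 37; V ≈ 6.4 × 37^0.652 ≈ 67.40 kt.
Difference ≈ 84.14 − 67.40 = 16.74 → 17 kt.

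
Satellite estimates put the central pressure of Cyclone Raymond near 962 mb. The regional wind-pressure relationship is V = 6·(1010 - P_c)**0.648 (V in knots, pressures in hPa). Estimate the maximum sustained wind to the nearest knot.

74 kt

ΔP = 1010 − 962 = 48 mb.
48^0.648 ≈ 12.287.
V ≈ 6 × 12.287 ≈ 73.7 kt.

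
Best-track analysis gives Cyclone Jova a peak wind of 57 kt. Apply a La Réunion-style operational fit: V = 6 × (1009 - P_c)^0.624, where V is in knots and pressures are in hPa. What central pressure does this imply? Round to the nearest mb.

ΔP = (V / 6)^(1/0.624) = (57/6)^1.603.
57/6 = 9.500; 9.500^1.603 ≈ 36.89 mb.
P_c = 1009 − 36.89 = 972.11 ≈ 972 mb.

972 mb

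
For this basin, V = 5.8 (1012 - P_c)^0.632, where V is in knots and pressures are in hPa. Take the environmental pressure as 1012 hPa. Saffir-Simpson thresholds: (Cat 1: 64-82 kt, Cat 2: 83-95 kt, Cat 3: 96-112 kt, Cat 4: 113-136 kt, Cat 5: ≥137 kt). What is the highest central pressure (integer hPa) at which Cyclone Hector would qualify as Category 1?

967 hPa

Category 1 begins at V = 64 kt.
Required ΔP = (64/5.8)^(1/0.632) = 11.034^1.582 ≈ 44.66 hPa.
P_c ≤ 1012 − 44.66 = 967.34, so the highest integer P_c is 967 hPa.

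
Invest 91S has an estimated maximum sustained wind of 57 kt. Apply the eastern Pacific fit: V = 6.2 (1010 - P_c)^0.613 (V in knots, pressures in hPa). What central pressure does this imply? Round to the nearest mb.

ΔP = (V / 6.2)^(1/0.613) = (57/6.2)^1.631.
57/6.2 = 9.194; 9.194^1.631 ≈ 37.30 mb.
P_c = 1010 − 37.30 = 972.70 ≈ 973 mb.

973 mb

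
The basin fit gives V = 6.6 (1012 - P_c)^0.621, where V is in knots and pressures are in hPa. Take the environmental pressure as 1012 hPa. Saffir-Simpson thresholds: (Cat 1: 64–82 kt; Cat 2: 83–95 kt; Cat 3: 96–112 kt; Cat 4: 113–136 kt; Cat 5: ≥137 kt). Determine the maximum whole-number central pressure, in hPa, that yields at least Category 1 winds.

Category 1 begins at V = 64 kt.
Required ΔP = (64/6.6)^(1/0.621) = 9.697^1.610 ≈ 38.80 hPa.
P_c ≤ 1012 − 38.80 = 973.20, so the highest integer P_c is 973 hPa.

973 hPa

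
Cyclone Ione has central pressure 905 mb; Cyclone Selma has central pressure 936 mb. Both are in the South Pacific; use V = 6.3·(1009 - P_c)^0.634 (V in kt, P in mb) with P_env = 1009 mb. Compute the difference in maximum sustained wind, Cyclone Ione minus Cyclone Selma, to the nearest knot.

24 kt

Cyclone Ione: ΔP = 104; V ≈ 6.3 × 104^0.634 ≈ 119.71 kt.
Cyclone Selma: ΔP = 73; V ≈ 6.3 × 73^0.634 ≈ 95.65 kt.
Difference ≈ 119.71 − 95.65 = 24.06 → 24 kt.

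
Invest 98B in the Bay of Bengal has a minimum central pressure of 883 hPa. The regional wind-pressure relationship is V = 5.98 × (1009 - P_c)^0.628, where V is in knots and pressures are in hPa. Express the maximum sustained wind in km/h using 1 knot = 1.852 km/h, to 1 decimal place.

ΔP = 1009 − 883 = 126 hPa.
V ≈ 5.98 × 126^0.628 = 5.98 × 20.846 ≈ 124.662 kt.
124.662 × 1.852 ≈ 230.87 km/h → 230.9 km/h.

230.9 km/h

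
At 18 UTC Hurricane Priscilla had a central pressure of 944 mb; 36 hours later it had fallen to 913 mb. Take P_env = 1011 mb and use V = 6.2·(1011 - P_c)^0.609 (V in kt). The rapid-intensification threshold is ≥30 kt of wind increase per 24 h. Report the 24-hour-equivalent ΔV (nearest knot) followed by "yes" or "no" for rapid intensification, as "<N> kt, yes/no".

14 kt, no

V₁: ΔP = 67, V ≈ 6.2 × 67^0.609 ≈ 80.25 kt.
V₂: ΔP = 98, V ≈ 6.2 × 98^0.609 ≈ 101.17 kt.
ΔV over 36 h = 20.92 kt → 24 h equivalent = 20.92 × 24/36 ≈ 13.95 kt.
14 kt < 30 kt ⇒ not rapid intensification.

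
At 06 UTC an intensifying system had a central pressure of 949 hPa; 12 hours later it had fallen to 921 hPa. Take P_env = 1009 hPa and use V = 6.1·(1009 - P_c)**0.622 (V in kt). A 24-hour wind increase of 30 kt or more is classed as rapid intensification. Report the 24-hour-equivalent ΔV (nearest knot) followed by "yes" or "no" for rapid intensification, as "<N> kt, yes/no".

V₁: ΔP = 60, V ≈ 6.1 × 60^0.622 ≈ 77.86 kt.
V₂: ΔP = 88, V ≈ 6.1 × 88^0.622 ≈ 98.81 kt.
ΔV over 12 h = 20.95 kt → 24 h equivalent = 20.95 × 24/12 ≈ 41.90 kt.
42 kt ≥ 30 kt ⇒ rapid intensification.

42 kt, yes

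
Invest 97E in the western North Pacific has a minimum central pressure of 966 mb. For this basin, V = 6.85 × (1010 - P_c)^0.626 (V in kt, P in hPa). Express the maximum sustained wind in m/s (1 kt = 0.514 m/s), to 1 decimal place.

ΔP = 1010 − 966 = 44 mb.
V ≈ 6.85 × 44^0.626 = 6.85 × 10.686 ≈ 73.197 kt.
73.197 × 0.514 ≈ 37.62 m/s → 37.6 m/s.

37.6 m/s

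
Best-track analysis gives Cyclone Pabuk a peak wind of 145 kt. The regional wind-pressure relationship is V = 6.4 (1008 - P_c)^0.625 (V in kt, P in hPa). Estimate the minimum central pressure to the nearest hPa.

861 hPa

ΔP = (V / 6.4)^(1/0.625) = (145/6.4)^1.600.
145/6.4 = 22.656; 22.656^1.600 ≈ 147.33 hPa.
P_c = 1008 − 147.33 = 860.67 ≈ 861 hPa.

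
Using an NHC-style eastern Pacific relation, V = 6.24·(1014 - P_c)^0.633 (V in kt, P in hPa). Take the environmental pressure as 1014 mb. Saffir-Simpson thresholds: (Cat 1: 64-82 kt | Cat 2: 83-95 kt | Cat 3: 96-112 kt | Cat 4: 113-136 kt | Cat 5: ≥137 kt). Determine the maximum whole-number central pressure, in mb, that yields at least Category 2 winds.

Category 2 begins at V = 83 kt.
Required ΔP = (83/6.24)^(1/0.633) = 13.301^1.580 ≈ 59.64 mb.
P_c ≤ 1014 − 59.64 = 954.36, so the highest integer P_c is 954 mb.

954 mb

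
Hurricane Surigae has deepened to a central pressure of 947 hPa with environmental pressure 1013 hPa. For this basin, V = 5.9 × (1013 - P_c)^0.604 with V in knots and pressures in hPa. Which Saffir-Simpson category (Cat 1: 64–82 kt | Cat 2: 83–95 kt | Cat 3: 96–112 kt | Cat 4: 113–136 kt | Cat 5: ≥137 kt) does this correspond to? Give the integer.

ΔP = 1013 − 947 = 66 hPa.
V ≈ 5.9 × 66^0.604 = 5.9 × 12.56 ≈ 74 kt.
74 kt falls in the Category 1 band.

1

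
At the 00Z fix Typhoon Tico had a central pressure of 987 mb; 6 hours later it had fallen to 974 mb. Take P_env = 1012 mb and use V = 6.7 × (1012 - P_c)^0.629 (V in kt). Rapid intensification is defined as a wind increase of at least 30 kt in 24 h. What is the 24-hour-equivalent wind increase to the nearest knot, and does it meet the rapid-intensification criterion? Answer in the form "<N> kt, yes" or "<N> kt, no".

61 kt, yes

V₁: ΔP = 25, V ≈ 6.7 × 25^0.629 ≈ 50.74 kt.
V₂: ΔP = 38, V ≈ 6.7 × 38^0.629 ≈ 66.03 kt.
ΔV over 6 h = 15.29 kt → 24 h equivalent = 15.29 × 24/6 ≈ 61.16 kt.
61 kt ≥ 30 kt ⇒ rapid intensification.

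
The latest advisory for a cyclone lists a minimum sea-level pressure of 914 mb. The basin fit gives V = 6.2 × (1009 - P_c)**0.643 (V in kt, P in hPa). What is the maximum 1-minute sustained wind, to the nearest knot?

ΔP = 1009 − 914 = 95 mb.
95^0.643 ≈ 18.693.
V ≈ 6.2 × 18.693 ≈ 115.9 kt.

116 kt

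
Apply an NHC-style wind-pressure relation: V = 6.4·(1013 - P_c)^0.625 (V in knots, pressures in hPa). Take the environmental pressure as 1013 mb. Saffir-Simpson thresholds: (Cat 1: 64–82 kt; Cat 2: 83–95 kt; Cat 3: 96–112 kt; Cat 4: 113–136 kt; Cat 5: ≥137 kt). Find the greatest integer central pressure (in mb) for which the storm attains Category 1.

Category 1 begins at V = 64 kt.
Required ΔP = (64/6.4)^(1/0.625) = 10.000^1.600 ≈ 39.81 mb.
P_c ≤ 1013 − 39.81 = 973.19, so the highest integer P_c is 973 mb.

973 mb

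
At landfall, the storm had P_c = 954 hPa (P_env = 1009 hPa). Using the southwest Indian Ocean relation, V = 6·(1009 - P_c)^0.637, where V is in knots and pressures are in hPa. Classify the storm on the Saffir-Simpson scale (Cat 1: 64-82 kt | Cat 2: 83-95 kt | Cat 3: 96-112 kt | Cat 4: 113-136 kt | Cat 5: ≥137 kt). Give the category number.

1

ΔP = 1009 − 954 = 55 hPa.
V ≈ 6 × 55^0.637 = 6 × 12.84 ≈ 77 kt.
77 kt falls in the Category 1 band.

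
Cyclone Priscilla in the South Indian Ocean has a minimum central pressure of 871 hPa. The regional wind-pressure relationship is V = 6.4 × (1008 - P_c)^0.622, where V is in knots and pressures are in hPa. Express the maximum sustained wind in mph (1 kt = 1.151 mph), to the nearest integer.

157 mph

ΔP = 1008 − 871 = 137 hPa.
V ≈ 6.4 × 137^0.622 = 6.4 × 21.332 ≈ 136.528 kt.
136.528 × 1.151 ≈ 157.14 mph → 157 mph.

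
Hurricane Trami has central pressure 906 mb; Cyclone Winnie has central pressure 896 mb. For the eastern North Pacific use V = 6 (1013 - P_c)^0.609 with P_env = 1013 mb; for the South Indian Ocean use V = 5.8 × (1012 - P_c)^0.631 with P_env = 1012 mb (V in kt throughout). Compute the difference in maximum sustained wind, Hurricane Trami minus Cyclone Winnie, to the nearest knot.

-13 kt

Hurricane Trami: ΔP = 107; V ≈ 6 × 107^0.609 ≈ 103.29 kt.
Cyclone Winnie: ΔP = 116; V ≈ 5.8 × 116^0.631 ≈ 116.44 kt.
Difference ≈ 103.29 − 116.44 = -13.15 → -13 kt.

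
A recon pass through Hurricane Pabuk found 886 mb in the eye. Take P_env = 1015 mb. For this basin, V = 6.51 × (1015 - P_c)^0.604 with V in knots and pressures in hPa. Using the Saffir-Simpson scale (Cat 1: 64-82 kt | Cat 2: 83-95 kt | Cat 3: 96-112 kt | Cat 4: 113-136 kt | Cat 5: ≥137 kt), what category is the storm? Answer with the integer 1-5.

4

ΔP = 1015 − 886 = 129 mb.
V ≈ 6.51 × 129^0.604 = 6.51 × 18.83 ≈ 123 kt.
123 kt falls in the Category 4 band.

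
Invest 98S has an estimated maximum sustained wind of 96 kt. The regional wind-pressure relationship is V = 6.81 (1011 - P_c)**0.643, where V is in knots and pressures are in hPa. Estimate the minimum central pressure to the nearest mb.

ΔP = (V / 6.81)^(1/0.643) = (96/6.81)^1.555.
96/6.81 = 14.097; 14.097^1.555 ≈ 61.25 mb.
P_c = 1011 − 61.25 = 949.75 ≈ 950 mb.

950 mb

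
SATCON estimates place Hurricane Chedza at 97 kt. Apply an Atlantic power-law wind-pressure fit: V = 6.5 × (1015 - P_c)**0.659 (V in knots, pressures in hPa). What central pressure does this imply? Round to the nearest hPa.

ΔP = (V / 6.5)^(1/0.659) = (97/6.5)^1.517.
97/6.5 = 14.923; 14.923^1.517 ≈ 60.43 hPa.
P_c = 1015 − 60.43 = 954.57 ≈ 955 hPa.

955 hPa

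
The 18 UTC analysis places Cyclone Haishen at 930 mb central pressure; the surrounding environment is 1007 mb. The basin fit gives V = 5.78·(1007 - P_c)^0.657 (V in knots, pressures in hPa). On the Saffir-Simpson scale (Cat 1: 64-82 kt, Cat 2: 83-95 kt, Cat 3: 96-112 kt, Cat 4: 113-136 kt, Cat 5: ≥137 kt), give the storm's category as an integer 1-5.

ΔP = 1007 − 930 = 77 mb.
V ≈ 5.78 × 77^0.657 = 5.78 × 17.35 ≈ 100 kt.
100 kt falls in the Category 3 band.

3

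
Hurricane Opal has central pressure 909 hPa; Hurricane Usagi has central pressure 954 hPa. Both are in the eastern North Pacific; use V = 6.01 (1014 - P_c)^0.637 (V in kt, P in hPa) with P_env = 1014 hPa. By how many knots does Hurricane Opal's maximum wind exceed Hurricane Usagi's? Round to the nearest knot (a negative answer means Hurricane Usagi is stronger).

Hurricane Opal: ΔP = 105; V ≈ 6.01 × 105^0.637 ≈ 116.51 kt.
Hurricane Usagi: ΔP = 60; V ≈ 6.01 × 60^0.637 ≈ 81.57 kt.
Difference ≈ 116.51 − 81.57 = 34.94 → 35 kt.

35 kt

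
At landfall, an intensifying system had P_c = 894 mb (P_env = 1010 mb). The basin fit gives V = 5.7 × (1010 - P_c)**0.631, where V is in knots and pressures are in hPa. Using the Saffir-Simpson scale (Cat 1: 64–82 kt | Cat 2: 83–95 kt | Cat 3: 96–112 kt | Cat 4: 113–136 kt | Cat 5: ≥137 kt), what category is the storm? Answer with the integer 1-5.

ΔP = 1010 − 894 = 116 mb.
V ≈ 5.7 × 116^0.631 = 5.7 × 20.08 ≈ 114 kt.
114 kt falls in the Category 4 band.

4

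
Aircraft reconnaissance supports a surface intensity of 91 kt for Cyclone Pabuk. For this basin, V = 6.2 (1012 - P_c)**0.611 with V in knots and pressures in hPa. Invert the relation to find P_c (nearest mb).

931 mb

ΔP = (V / 6.2)^(1/0.611) = (91/6.2)^1.637.
91/6.2 = 14.677; 14.677^1.637 ≈ 81.17 mb.
P_c = 1012 − 81.17 = 930.83 ≈ 931 mb.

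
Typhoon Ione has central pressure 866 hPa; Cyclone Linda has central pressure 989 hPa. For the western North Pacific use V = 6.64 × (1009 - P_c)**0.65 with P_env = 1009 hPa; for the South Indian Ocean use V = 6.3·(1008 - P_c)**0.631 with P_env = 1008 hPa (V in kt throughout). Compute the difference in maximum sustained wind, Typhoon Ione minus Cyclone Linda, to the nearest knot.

Typhoon Ione: ΔP = 143; V ≈ 6.64 × 143^0.65 ≈ 167.16 kt.
Cyclone Linda: ΔP = 19; V ≈ 6.3 × 19^0.631 ≈ 40.39 kt.
Difference ≈ 167.16 − 40.39 = 126.77 → 127 kt.

127 kt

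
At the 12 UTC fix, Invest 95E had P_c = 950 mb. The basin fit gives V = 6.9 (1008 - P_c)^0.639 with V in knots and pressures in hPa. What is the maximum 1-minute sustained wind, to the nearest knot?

92 kt

ΔP = 1008 − 950 = 58 mb.
58^0.639 ≈ 13.392.
V ≈ 6.9 × 13.392 ≈ 92.4 kt.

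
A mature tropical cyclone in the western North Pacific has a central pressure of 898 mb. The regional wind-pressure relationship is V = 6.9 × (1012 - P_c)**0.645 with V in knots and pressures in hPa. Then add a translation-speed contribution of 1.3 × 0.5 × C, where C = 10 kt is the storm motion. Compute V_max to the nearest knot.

ΔP = 1012 − 898 = 114 mb.
114^0.645 ≈ 21.218.
V ≈ 6.9 × 21.218 ≈ 146.4 kt.
Translation term: 1.3 × 0.5 × 10 = 6.5 kt.
Corrected V ≈ 152.9 kt → 153 kt.

153 kt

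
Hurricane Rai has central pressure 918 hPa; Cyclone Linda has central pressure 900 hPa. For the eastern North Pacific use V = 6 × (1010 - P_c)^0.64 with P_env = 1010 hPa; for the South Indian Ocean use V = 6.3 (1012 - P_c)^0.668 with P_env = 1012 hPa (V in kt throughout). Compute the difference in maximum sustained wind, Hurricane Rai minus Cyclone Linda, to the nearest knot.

Hurricane Rai: ΔP = 92; V ≈ 6 × 92^0.64 ≈ 108.39 kt.
Cyclone Linda: ΔP = 112; V ≈ 6.3 × 112^0.668 ≈ 147.31 kt.
Difference ≈ 108.39 − 147.31 = -38.92 → -39 kt.

-39 kt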